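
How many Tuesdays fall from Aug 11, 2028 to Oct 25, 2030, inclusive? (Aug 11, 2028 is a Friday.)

115

Aug 11, 2028 is a Friday; the first Tuesday on or after it is Aug 15, 2028 (4 days later).
From Aug 15, 2028 to Oct 25, 2030: 138 + 365 + 298 = 801 days (rest of 2028, 2029, to Oct 25, 2030 in 2030).
801 ÷ 7 = 114 full weeks with remainder 3, so 114 more Tuesdays after the first → 115.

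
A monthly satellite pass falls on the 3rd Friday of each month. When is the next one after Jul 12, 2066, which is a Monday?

Jul 16, 2066

Jul 2066 starts on a Thursday; its first Friday is the 2nd, so the 3rd Friday is the 16th — Jul 16, 2066.
Jul 16, 2066 is after Jul 12, 2066, so that is the next one.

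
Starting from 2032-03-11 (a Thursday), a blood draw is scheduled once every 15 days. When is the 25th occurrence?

The 25th occurrence is 24 intervals after the first: 24 × 15 = 360 days after 2032-03-11.
March has 31 days — 20 days to the end of March leaves 340.
April has 30 days (310 left).
May has 31 days (279 left).
June has 30 days (249 left).
July has 31 days (218 left).
August has 31 days (187 left).
September has 30 days (157 left).
October has 31 days (126 left).
November has 30 days (96 left).
December has 31 days (65 left).
January has 31 days (34 left).
February has 28 days (6 left).
6 days into March → 2033-03-06.

2033-03-06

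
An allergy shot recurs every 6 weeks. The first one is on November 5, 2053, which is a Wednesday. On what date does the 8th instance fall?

The 8th occurrence is 7 intervals after the first: 7 × 42 = 294 days after November 5, 2053.
November has 30 days — 25 days to the end of November leaves 269.
December has 31 days (238 left).
January has 31 days (207 left).
February has 28 days (179 left).
March has 31 days (148 left).
April has 30 days (118 left).
May has 31 days (87 left).
June has 30 days (57 left).
July has 31 days (26 left).
26 days into August → August 26, 2054.

August 26, 2054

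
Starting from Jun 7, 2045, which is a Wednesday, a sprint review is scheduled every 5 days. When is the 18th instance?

The 18th occurrence is 17 intervals after the first: 17 × 5 = 85 days after Jun 7, 2045.
Jun has 30 days — 23 days to the end of Jun leaves 62.
Jul has 31 days (31 left).
31 days into Aug → Aug 31, 2045.

Aug 31, 2045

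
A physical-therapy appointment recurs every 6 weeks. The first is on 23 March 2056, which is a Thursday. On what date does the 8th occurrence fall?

11 January 2057

The 8th occurrence is 7 intervals after the first: 7 × 42 = 294 days after 23 March 2056.
March has 31 days — 8 days to the end of March leaves 286.
April has 30 days (256 left).
May has 31 days (225 left).
June has 30 days (195 left).
July has 31 days (164 left).
August has 31 days (133 left).
September has 30 days (103 left).
October has 31 days (72 left).
November has 30 days (42 left).
December has 31 days (11 left).
11 days into January → 11 January 2057.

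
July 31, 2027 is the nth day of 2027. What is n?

Days in months before July: 31 + 28 + 31 + 30 + 31 + 30 = 181.
Plus 31 days into July → day 212.

212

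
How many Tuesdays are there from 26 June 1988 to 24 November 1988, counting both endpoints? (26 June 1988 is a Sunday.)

26 June 1988 is a Sunday; the first Tuesday on or after it is 28 June 1988 (2 days later).
From 28 June 1988 to 24 November 1988: 2 + 31 + 31 + 30 + 31 + 24 = 149 days (rest of June, July, August, September, October, November).
149 ÷ 7 = 21 full weeks with remainder 2, so 21 more Tuesdays after the first → 22.

22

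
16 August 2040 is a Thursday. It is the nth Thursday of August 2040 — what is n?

Day 16 falls in week ⌈16/7⌉ of the month.
Days 1–7 hold the 1st Thursday, 8–14 the 2nd, 15–21 the 3rd, 22–28 the 4th, 29–31 the 5th.
16 is in the range for the 3rd.

3rd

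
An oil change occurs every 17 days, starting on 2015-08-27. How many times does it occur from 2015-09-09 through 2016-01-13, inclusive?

Occurrences land 17·i days after 2015-08-27 for i = 0, 1, 2, …
2015-09-09 is 13 days after the start; 13 ÷ 17 = 0 remainder 13; since the remainder is 13, round up to i = 1. First occurrence in the window: #2 on 2015-09-13 (1×17 = 17 days in).
2016-01-13 is 139 days after the start; 139 ÷ 17 = 8 remainder 3. Last occurrence in the window: #9 on 2016-01-10.
Occurrences #2 through #9: 8 in total.

8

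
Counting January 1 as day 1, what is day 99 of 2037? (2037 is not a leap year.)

2037-04-09

January has 31 days (99 − 31 = 68 remain).
February has 28 days (68 − 28 = 40 remain).
March has 31 days (40 − 31 = 9 remain).
9 into April → April 9.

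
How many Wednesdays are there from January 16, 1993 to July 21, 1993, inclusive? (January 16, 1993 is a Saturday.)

27

January 16, 1993 is a Saturday; the first Wednesday on or after it is January 20, 1993 (4 days later).
From January 20, 1993 to July 21, 1993: 11 + 28 + 31 + 30 + 31 + 30 + 21 = 182 days (rest of January, February, March, April, May, June, July).
182 ÷ 7 = 26 full weeks with remainder 0, so 26 more Wednesdays after the first → 27.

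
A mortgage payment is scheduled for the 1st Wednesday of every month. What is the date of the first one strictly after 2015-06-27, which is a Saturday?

2015-07-01

June 2015 starts on a Monday, so its 1st Wednesday is 2015-06-03 (2 days in).
That is not after 2015-06-27, so look at July 2015.
July 2015 starts on a Wednesday, so its 1st Wednesday is 2015-07-01.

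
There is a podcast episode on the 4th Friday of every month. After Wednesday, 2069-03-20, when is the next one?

March 2069 starts on a Friday; its first Friday is the 1st, so the 4th Friday is the 22nd — 2069-03-22.
2069-03-22 is after 2069-03-20, so that is the next one.

2069-03-22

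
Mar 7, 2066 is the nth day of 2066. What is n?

66

Days in months before Mar: 31 + 28 = 59.
Plus 7 days into Mar → day 66.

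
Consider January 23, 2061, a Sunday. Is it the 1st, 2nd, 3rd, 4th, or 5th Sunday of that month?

4th

Day 23 falls in week ⌈23/7⌉ of the month.
Days 1–7 hold the 1st Sunday, 8–14 the 2nd, 15–21 the 3rd, 22–28 the 4th, 29–31 the 5th.
23 is in the range for the 4th.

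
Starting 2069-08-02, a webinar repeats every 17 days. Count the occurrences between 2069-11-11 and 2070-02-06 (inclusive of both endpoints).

6

Occurrences land 17·i days after 2069-08-02 for i = 0, 1, 2, …
2069-11-11 is 101 days after the start; 101 ÷ 17 = 5 remainder 16; since the remainder is 16, round up to i = 6. First occurrence in the window: #7 on 2069-11-12 (6×17 = 102 days in).
2070-02-06 is 188 days after the start; 188 ÷ 17 = 11 remainder 1. Last occurrence in the window: #12 on 2070-02-05.
Occurrences #7 through #12: 6 in total.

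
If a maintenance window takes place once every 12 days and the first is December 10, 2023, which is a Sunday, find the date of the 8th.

March 3, 2024

The 8th occurrence is 7 intervals after the first: 7 × 12 = 84 days after December 10, 2023.
December has 31 days — 21 days to the end of December leaves 63.
January has 31 days (32 left).
February has 29 days (3 left).
3 days into March → March 3, 2024.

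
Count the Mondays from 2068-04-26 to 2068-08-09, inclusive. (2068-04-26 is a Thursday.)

2068-04-26 is a Thursday; the first Monday on or after it is 2068-04-30 (4 days later).
From 2068-04-30 to 2068-08-09: 0 + 31 + 30 + 31 + 9 = 101 days (rest of April, May, June, July, August).
101 ÷ 7 = 14 full weeks with remainder 3, so 14 more Mondays after the first → 15.

15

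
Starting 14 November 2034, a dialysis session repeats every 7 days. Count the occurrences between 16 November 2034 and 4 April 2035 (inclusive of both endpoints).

Occurrences land 7·i days after 14 November 2034 for i = 0, 1, 2, …
16 November 2034 is 2 days after the start; 2 ÷ 7 = 0 remainder 2; since the remainder is 2, round up to i = 1. First occurrence in the window: #2 on 21 November 2034 (1×7 = 7 days in).
4 April 2035 is 141 days after the start; 141 ÷ 7 = 20 remainder 1. Last occurrence in the window: #21 on 3 April 2035.
Occurrences #2 through #21: 20 in total.

20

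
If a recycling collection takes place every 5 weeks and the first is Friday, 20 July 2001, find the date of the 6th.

The 6th occurrence is 5 intervals after the first: 5 × 35 = 175 days after 20 July 2001.
July has 31 days — 11 days to the end of July leaves 164.
August has 31 days (133 left).
September has 30 days (103 left).
October has 31 days (72 left).
November has 30 days (42 left).
December has 31 days (11 left).
11 days into January → 11 January 2002.

11 January 2002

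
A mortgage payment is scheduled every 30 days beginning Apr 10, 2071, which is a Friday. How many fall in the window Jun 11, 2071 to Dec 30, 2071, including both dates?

Occurrences land 30·i days after Apr 10, 2071 for i = 0, 1, 2, …
Jun 11, 2071 is 62 days after the start; 62 ÷ 30 = 2 remainder 2; since the remainder is 2, round up to i = 3. First occurrence in the window: #4 on Jul 9, 2071 (3×30 = 90 days in).
Dec 30, 2071 is 264 days after the start; 264 ÷ 30 = 8 remainder 24. Last occurrence in the window: #9 on Dec 6, 2071.
Occurrences #4 through #9: 6 in total.

6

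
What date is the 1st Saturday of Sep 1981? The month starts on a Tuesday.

Sep 5, 1981

Sep 1981 begins on a Tuesday, so the first Saturday is Sep 5 (4 days later).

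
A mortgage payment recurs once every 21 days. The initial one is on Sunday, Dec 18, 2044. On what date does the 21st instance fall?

Feb 11, 2046

The 21st occurrence is 20 intervals after the first: 20 × 21 = 420 days after Dec 18, 2044.
Dec has 31 days — 13 days to the end of Dec leaves 407.
2045 has 365 days (42 left).
Jan has 31 days (11 left).
11 days into Feb → Feb 11, 2046.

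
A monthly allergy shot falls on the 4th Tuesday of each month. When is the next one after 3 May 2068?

22 May 2068

May 2068 starts on a Tuesday; its first Tuesday is the 1st, so the 4th Tuesday is the 22nd — 22 May 2068.
22 May 2068 is after 3 May 2068, so that is the next one.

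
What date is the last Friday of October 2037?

The first Friday of October 2037 is October 2.
October 2037 has 31 days. Adding weeks: 2, 9, 16, 23, 30 — the last one ≤ 31 is the 30th.

30 October 2037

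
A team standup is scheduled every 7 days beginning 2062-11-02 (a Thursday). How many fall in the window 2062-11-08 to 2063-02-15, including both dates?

Occurrences land 7·i days after 2062-11-02 for i = 0, 1, 2, …
2062-11-08 is 6 days after the start; 6 ÷ 7 = 0 remainder 6; since the remainder is 6, round up to i = 1. First occurrence in the window: #2 on 2062-11-09 (1×7 = 7 days in).
2063-02-15 is 105 days after the start; 105 ÷ 7 = 15 remainder 0. Last occurrence in the window: #16 on 2063-02-15.
Occurrences #2 through #16: 15 in total.

15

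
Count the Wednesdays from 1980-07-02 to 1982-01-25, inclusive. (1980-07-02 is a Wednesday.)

1980-07-02 is a Wednesday; the first Wednesday on or after it is 1980-07-02.
From 1980-07-02 to 1982-01-25: 182 + 365 + 25 = 572 days (rest of 1980, 1981, to 1982-01-25 in 1982).
572 ÷ 7 = 81 full weeks with remainder 5, so 81 more Wednesdays after the first → 82.

82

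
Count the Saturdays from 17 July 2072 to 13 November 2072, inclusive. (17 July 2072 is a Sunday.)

17

17 July 2072 is a Sunday; the first Saturday on or after it is 23 July 2072 (6 days later).
From 23 July 2072 to 13 November 2072: 8 + 31 + 30 + 31 + 13 = 113 days (rest of July, August, September, October, November).
113 ÷ 7 = 16 full weeks with remainder 1, so 16 more Saturdays after the first → 17.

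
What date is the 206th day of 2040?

24 July 2040

January has 31 days (206 − 31 = 175 remain).
February has 29 days (175 − 29 = 146 remain).
March has 31 days (146 − 31 = 115 remain).
April has 30 days (115 − 30 = 85 remain).
May has 31 days (85 − 31 = 54 remain).
June has 30 days (54 − 30 = 24 remain).
24 into July → July 24.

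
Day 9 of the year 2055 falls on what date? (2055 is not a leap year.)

January 9, 2055

9 into January → January 9.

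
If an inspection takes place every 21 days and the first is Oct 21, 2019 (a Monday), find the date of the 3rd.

The 3rd occurrence is 2 intervals after the first: 2 × 21 = 42 days after Oct 21, 2019.
Oct has 31 days — 10 days to the end of Oct leaves 32.
Nov has 30 days (2 left).
2 days into Dec → Dec 2, 2019.

Dec 2, 2019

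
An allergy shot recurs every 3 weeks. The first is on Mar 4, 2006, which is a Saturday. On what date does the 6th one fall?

The 6th occurrence is 5 intervals after the first: 5 × 21 = 105 days after Mar 4, 2006.
Mar has 31 days — 27 days to the end of Mar leaves 78.
Apr has 30 days (48 left).
May has 31 days (17 left).
17 days into Jun → Jun 17, 2006.

Jun 17, 2006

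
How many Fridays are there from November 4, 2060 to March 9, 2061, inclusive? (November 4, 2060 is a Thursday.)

18

November 4, 2060 is a Thursday; the first Friday on or after it is November 5, 2060 (1 day later).
From November 5, 2060 to March 9, 2061: 25 + 31 + 31 + 28 + 9 = 124 days (rest of November, December, January, February, March).
124 ÷ 7 = 17 full weeks with remainder 5, so 17 more Fridays after the first → 18.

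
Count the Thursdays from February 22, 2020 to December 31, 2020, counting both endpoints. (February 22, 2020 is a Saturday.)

February 22, 2020 is a Saturday; the first Thursday on or after it is February 27, 2020 (5 days later).
From February 27, 2020 to December 31, 2020: 2 + 31 + 30 + 31 + 30 + 31 + 31 + 30 + 31 + 30 + 31 = 308 days (rest of February, March, April, May, June, July, August, September, October, November, December).
308 ÷ 7 = 44 full weeks with remainder 0, so 44 more Thursdays after the first → 45.

45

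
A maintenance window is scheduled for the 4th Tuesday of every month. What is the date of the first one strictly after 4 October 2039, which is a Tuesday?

25 October 2039

October 2039 starts on a Saturday; its first Tuesday is the 4th, so the 4th Tuesday is the 25th — 25 October 2039.
25 October 2039 is after 4 October 2039, so that is the next one.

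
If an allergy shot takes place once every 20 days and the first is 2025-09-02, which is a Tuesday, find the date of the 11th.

The 11th occurrence is 10 intervals after the first: 10 × 20 = 200 days after 2025-09-02.
September has 30 days — 28 days to the end of September leaves 172.
October has 31 days (141 left).
November has 30 days (111 left).
December has 31 days (80 left).
January has 31 days (49 left).
February has 28 days (21 left).
21 days into March → 2026-03-21.

2026-03-21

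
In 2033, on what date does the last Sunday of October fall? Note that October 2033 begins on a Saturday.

2033-10-30

October 2033 begins on a Saturday, so the first Sunday is October 2 (1 day later).
October 2033 has 31 days. Adding weeks: 2, 9, 16, 23, 30 — the last one ≤ 31 is the 30th.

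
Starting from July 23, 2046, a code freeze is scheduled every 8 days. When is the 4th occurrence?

August 16, 2046

The 4th occurrence is 3 intervals after the first: 3 × 8 = 24 days after July 23, 2046.
July has 31 days — 8 days to the end of July leaves 16.
16 days into August → August 16, 2046.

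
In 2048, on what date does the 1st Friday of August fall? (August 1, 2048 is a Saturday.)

August 2048 begins on a Saturday, so the first Friday is August 7 (6 days later).

2048-08-07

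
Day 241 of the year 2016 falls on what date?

August 28, 2016

January has 31 days (241 − 31 = 210 remain).
February has 29 days (210 − 29 = 181 remain).
March has 31 days (181 − 31 = 150 remain).
April has 30 days (150 − 30 = 120 remain).
May has 31 days (120 − 31 = 89 remain).
June has 30 days (89 − 30 = 59 remain).
July has 31 days (59 − 31 = 28 remain).
28 into August → August 28.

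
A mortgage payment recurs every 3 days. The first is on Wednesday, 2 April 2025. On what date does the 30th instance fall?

28 June 2025

The 30th occurrence is 29 intervals after the first: 29 × 3 = 87 days after 2 April 2025.
April has 30 days — 28 days to the end of April leaves 59.
May has 31 days (28 left).
28 days into June → 28 June 2025.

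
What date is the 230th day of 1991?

Jan has 31 days (230 − 31 = 199 remain).
Feb has 28 days (199 − 28 = 171 remain).
Mar has 31 days (171 − 31 = 140 remain).
Apr has 30 days (140 − 30 = 110 remain).
May has 31 days (110 − 31 = 79 remain).
Jun has 30 days (79 − 30 = 49 remain).
Jul has 31 days (49 − 31 = 18 remain).
18 into Aug → Aug 18.

Aug 18, 1991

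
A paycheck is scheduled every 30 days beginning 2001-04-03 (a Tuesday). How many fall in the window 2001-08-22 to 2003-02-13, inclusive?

Occurrences land 30·i days after 2001-04-03 for i = 0, 1, 2, …
2001-08-22 is 141 days after the start; 141 ÷ 30 = 4 remainder 21; since the remainder is 21, round up to i = 5. First occurrence in the window: #6 on 2001-08-31 (5×30 = 150 days in).
2003-02-13 is 681 days after the start; 681 ÷ 30 = 22 remainder 21. Last occurrence in the window: #23 on 2003-01-23.
Occurrences #6 through #23: 18 in total.

18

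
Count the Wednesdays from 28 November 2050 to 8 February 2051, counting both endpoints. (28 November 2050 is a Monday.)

11

28 November 2050 is a Monday; the first Wednesday on or after it is 30 November 2050 (2 days later).
From 30 November 2050 to 8 February 2051: 0 + 31 + 31 + 8 = 70 days (rest of November, December, January, February).
70 ÷ 7 = 10 full weeks with remainder 0, so 10 more Wednesdays after the first → 11.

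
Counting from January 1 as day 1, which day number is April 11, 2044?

Days in months before April: 31 + 29 + 31 = 91.
Plus 11 days into April → day 102.

102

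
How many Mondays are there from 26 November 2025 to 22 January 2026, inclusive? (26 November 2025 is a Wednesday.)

26 November 2025 is a Wednesday; the first Monday on or after it is 1 December 2025 (5 days later).
From 1 December 2025 to 22 January 2026: 30 + 22 = 52 days (rest of December, January).
52 ÷ 7 = 7 full weeks with remainder 3, so 7 more Mondays after the first → 8.

8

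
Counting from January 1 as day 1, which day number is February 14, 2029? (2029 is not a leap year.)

Days in months before February: 31 = 31.
Plus 14 days into February → day 45.

45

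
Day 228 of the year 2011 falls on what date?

January has 31 days (228 − 31 = 197 remain).
February has 28 days (197 − 28 = 169 remain).
March has 31 days (169 − 31 = 138 remain).
April has 30 days (138 − 30 = 108 remain).
May has 31 days (108 − 31 = 77 remain).
June has 30 days (77 − 30 = 47 remain).
July has 31 days (47 − 31 = 16 remain).
16 into August → August 16.

August 16, 2011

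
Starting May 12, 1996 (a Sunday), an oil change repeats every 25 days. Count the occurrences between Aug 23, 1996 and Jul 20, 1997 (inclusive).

Occurrences land 25·i days after May 12, 1996 for i = 0, 1, 2, …
Aug 23, 1996 is 103 days after the start; 103 ÷ 25 = 4 remainder 3; since the remainder is 3, round up to i = 5. First occurrence in the window: #6 on Sep 14, 1996 (5×25 = 125 days in).
Jul 20, 1997 is 434 days after the start; 434 ÷ 25 = 17 remainder 9. Last occurrence in the window: #18 on Jul 11, 1997.
Occurrences #6 through #18: 13 in total.

13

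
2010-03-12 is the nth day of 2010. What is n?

71

Days in months before March: 31 + 28 = 59.
Plus 12 days into March → day 71.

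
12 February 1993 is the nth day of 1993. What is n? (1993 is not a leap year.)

Days in months before February: 31 = 31.
Plus 12 days into February → day 43.

43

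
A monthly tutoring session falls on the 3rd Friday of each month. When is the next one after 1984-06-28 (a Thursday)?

1984-07-20

June 1984 starts on a Friday; its first Friday is the 1st, so the 3rd Friday is the 15th — 1984-06-15.
That is not after 1984-06-28, so look at July 1984.
July 1984 starts on a Sunday; its first Friday is the 6th, so the 3rd Friday is the 20th — 1984-07-20.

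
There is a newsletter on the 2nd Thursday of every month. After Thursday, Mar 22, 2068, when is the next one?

Mar 2068 starts on a Thursday; its first Thursday is the 1st, so the 2nd Thursday is the 8th — Mar 8, 2068.
That is not after Mar 22, 2068, so look at Apr 2068.
Apr 2068 starts on a Sunday; its first Thursday is the 5th, so the 2nd Thursday is the 12th — Apr 12, 2068.

Apr 12, 2068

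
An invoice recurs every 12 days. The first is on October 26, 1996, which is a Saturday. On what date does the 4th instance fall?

The 4th occurrence is 3 intervals after the first: 3 × 12 = 36 days after October 26, 1996.
October has 31 days — 5 days to the end of October leaves 31.
November has 30 days (1 left).
1 day into December → December 1, 1996.

December 1, 1996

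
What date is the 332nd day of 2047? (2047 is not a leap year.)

January has 31 days (332 − 31 = 301 remain).
February has 28 days (301 − 28 = 273 remain).
March has 31 days (273 − 31 = 242 remain).
April has 30 days (242 − 30 = 212 remain).
May has 31 days (212 − 31 = 181 remain).
June has 30 days (181 − 30 = 151 remain).
July has 31 days (151 − 31 = 120 remain).
August has 31 days (120 − 31 = 89 remain).
September has 30 days (89 − 30 = 59 remain).
October has 31 days (59 − 31 = 28 remain).
28 into November → November 28.

28 November 2047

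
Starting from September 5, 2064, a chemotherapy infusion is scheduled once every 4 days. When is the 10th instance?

October 11, 2064

The 10th occurrence is 9 intervals after the first: 9 × 4 = 36 days after September 5, 2064.
September has 30 days — 25 days to the end of September leaves 11.
11 days into October → October 11, 2064.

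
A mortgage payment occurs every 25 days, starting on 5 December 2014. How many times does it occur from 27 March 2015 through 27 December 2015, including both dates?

Occurrences land 25·i days after 5 December 2014 for i = 0, 1, 2, …
27 March 2015 is 112 days after the start; 112 ÷ 25 = 4 remainder 12; since the remainder is 12, round up to i = 5. First occurrence in the window: #6 on 9 April 2015 (5×25 = 125 days in).
27 December 2015 is 387 days after the start; 387 ÷ 25 = 15 remainder 12. Last occurrence in the window: #16 on 15 December 2015.
Occurrences #6 through #16: 11 in total.

11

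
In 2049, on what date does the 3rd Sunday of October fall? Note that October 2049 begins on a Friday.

October 2049 begins on a Friday, so the first Sunday is October 3 (2 days later).
The 3rd Sunday is 2 weeks later: 3 + 14 = 17.

17 October 2049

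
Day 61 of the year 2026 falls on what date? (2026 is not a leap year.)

Mar 2, 2026

Jan has 31 days (61 − 31 = 30 remain).
Feb has 28 days (30 − 28 = 2 remain).
2 into Mar → Mar 2.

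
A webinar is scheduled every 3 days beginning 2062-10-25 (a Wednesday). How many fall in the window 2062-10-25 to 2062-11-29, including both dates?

12

Occurrences land 3·i days after 2062-10-25 for i = 0, 1, 2, …
The window opens on the start date, so the first occurrence inside is #1 on 2062-10-25.
2062-11-29 is 35 days after the start; 35 ÷ 3 = 11 remainder 2. Last occurrence in the window: #12 on 2062-11-27.
Occurrences #1 through #12: 12 in total.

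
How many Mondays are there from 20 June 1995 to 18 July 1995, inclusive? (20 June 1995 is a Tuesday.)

20 June 1995 is a Tuesday; the first Monday on or after it is 26 June 1995 (6 days later).
From 26 June 1995 to 18 July 1995: 4 + 18 = 22 days (rest of June, July).
22 ÷ 7 = 3 full weeks with remainder 1, so 3 more Mondays after the first → 4.

4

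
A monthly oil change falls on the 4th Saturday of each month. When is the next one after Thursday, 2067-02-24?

2067-02-26

February 2067 starts on a Tuesday; its first Saturday is the 5th, so the 4th Saturday is the 26th — 2067-02-26.
2067-02-26 is after 2067-02-24, so that is the next one.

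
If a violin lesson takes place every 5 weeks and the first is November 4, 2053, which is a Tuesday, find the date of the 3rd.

January 13, 2054

The 3rd occurrence is 2 intervals after the first: 2 × 35 = 70 days after November 4, 2053.
November has 30 days — 26 days to the end of November leaves 44.
December has 31 days (13 left).
13 days into January → January 13, 2054.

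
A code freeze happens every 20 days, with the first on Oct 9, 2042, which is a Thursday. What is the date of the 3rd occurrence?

The 3rd occurrence is 2 intervals after the first: 2 × 20 = 40 days after Oct 9, 2042.
Oct has 31 days — 22 days to the end of Oct leaves 18.
18 days into Nov → Nov 18, 2042.

Nov 18, 2042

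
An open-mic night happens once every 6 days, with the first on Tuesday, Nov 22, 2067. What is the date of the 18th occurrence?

The 18th occurrence is 17 intervals after the first: 17 × 6 = 102 days after Nov 22, 2067.
Nov has 30 days — 8 days to the end of Nov leaves 94.
Dec has 31 days (63 left).
Jan has 31 days (32 left).
Feb has 29 days (3 left).
3 days into Mar → Mar 3, 2068.

Mar 3, 2068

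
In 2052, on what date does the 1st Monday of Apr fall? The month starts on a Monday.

Apr 1, 2052

Apr 2052 begins on a Monday, so the first Monday is Apr 1.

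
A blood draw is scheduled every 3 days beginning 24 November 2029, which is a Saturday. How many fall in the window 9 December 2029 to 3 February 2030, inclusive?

Occurrences land 3·i days after 24 November 2029 for i = 0, 1, 2, …
9 December 2029 is 15 days after the start; 15 ÷ 3 = 5 remainder 0. First occurrence in the window: #6 on 9 December 2029 (5×3 = 15 days in).
3 February 2030 is 71 days after the start; 71 ÷ 3 = 23 remainder 2. Last occurrence in the window: #24 on 1 February 2030.
Occurrences #6 through #24: 19 in total.

19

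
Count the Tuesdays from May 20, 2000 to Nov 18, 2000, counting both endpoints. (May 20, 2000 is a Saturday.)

May 20, 2000 is a Saturday; the first Tuesday on or after it is May 23, 2000 (3 days later).
From May 23, 2000 to Nov 18, 2000: 8 + 30 + 31 + 31 + 30 + 31 + 18 = 179 days (rest of May, Jun, Jul, Aug, Sep, Oct, Nov).
179 ÷ 7 = 25 full weeks with remainder 4, so 25 more Tuesdays after the first → 26.

26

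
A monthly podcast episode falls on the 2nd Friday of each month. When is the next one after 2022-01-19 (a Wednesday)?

January 2022 starts on a Saturday; its first Friday is the 7th, so the 2nd Friday is the 14th — 2022-01-14.
That is not after 2022-01-19, so look at February 2022.
February 2022 starts on a Tuesday; its first Friday is the 4th, so the 2nd Friday is the 11th — 2022-02-11.

2022-02-11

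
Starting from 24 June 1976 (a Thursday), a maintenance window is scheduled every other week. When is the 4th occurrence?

5 August 1976

The 4th occurrence is 3 intervals after the first: 3 × 14 = 42 days after 24 June 1976.
June has 30 days — 6 days to the end of June leaves 36.
July has 31 days (5 left).
5 days into August → 5 August 1976.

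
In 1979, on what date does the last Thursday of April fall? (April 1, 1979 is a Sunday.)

26 April 1979

April 1979 begins on a Sunday, so the first Thursday is April 5 (4 days later).
April 1979 has 30 days. Adding weeks: 5, 12, 19, 26 — the last one ≤ 30 is the 26th.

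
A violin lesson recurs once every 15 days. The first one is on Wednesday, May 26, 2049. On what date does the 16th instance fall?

The 16th occurrence is 15 intervals after the first: 15 × 15 = 225 days after May 26, 2049.
May has 31 days — 5 days to the end of May leaves 220.
Jun has 30 days (190 left).
Jul has 31 days (159 left).
Aug has 31 days (128 left).
Sep has 30 days (98 left).
Oct has 31 days (67 left).
Nov has 30 days (37 left).
Dec has 31 days (6 left).
6 days into Jan → Jan 6, 2050.

Jan 6, 2050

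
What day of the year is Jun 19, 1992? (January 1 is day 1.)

171

Days in months before Jun: 31 + 29 + 31 + 30 + 31 = 152.
Plus 19 days into Jun → day 171.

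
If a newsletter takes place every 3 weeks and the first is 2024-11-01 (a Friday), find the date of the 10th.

2025-05-09

The 10th occurrence is 9 intervals after the first: 9 × 21 = 189 days after 2024-11-01.
November has 30 days — 29 days to the end of November leaves 160.
December has 31 days (129 left).
January has 31 days (98 left).
February has 28 days (70 left).
March has 31 days (39 left).
April has 30 days (9 left).
9 days into May → 2025-05-09.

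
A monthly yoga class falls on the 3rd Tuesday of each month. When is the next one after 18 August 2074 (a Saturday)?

21 August 2074

August 2074 starts on a Wednesday; its first Tuesday is the 7th, so the 3rd Tuesday is the 21st — 21 August 2074.
21 August 2074 is after 18 August 2074, so that is the next one.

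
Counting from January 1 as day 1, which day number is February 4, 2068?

Days in months before February: 31 = 31.
Plus 4 days into February → day 35.

35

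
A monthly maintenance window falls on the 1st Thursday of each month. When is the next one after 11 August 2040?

6 September 2040

August 2040 starts on a Wednesday, so its 1st Thursday is 2 August 2040 (1 day in).
That is not after 11 August 2040, so look at September 2040.
September 2040 starts on a Saturday, so its 1st Thursday is 6 September 2040 (5 days in).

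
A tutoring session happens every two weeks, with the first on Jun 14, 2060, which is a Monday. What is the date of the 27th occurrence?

Jun 13, 2061

The 27th occurrence is 26 intervals after the first: 26 × 14 = 364 days after Jun 14, 2060.
Jun has 30 days — 16 days to the end of Jun leaves 348.
Jul has 31 days (317 left).
Aug has 31 days (286 left).
Sep has 30 days (256 left).
Oct has 31 days (225 left).
Nov has 30 days (195 left).
Dec has 31 days (164 left).
Jan has 31 days (133 left).
Feb has 28 days (105 left).
Mar has 31 days (74 left).
Apr has 30 days (44 left).
May has 31 days (13 left).
13 days into Jun → Jun 13, 2061.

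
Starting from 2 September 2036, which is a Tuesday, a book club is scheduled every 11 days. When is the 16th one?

The 16th occurrence is 15 intervals after the first: 15 × 11 = 165 days after 2 September 2036.
September has 30 days — 28 days to the end of September leaves 137.
October has 31 days (106 left).
November has 30 days (76 left).
December has 31 days (45 left).
January has 31 days (14 left).
14 days into February → 14 February 2037.

14 February 2037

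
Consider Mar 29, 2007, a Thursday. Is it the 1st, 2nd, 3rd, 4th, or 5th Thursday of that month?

Day 29 falls in week ⌈29/7⌉ of the month.
Days 1–7 hold the 1st Thursday, 8–14 the 2nd, 15–21 the 3rd, 22–28 the 4th, 29–31 the 5th.
29 is in the range for the 5th.

5th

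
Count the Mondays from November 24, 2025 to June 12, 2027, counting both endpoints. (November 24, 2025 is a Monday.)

81

November 24, 2025 is a Monday; the first Monday on or after it is November 24, 2025.
From November 24, 2025 to June 12, 2027: 37 + 365 + 163 = 565 days (rest of 2025, 2026, to June 12, 2027 in 2027).
565 ÷ 7 = 80 full weeks with remainder 5, so 80 more Mondays after the first → 81.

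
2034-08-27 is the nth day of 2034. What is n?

239

Days in months before August: 31 + 28 + 31 + 30 + 31 + 30 + 31 = 212.
Plus 27 days into August → day 239.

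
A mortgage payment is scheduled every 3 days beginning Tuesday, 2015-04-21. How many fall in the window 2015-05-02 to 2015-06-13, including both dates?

Occurrences land 3·i days after 2015-04-21 for i = 0, 1, 2, …
2015-05-02 is 11 days after the start; 11 ÷ 3 = 3 remainder 2; since the remainder is 2, round up to i = 4. First occurrence in the window: #5 on 2015-05-03 (4×3 = 12 days in).
2015-06-13 is 53 days after the start; 53 ÷ 3 = 17 remainder 2. Last occurrence in the window: #18 on 2015-06-11.
Occurrences #5 through #18: 14 in total.

14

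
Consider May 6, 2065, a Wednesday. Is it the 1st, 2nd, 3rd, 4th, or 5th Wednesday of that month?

1st

Day 6 falls in week ⌈6/7⌉ of the month.
Days 1–7 hold the 1st Wednesday, 8–14 the 2nd, 15–21 the 3rd, 22–28 the 4th, 29–31 the 5th.
6 is in the range for the 1st.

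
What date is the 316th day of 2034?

Jan has 31 days (316 − 31 = 285 remain).
Feb has 28 days (285 − 28 = 257 remain).
Mar has 31 days (257 − 31 = 226 remain).
Apr has 30 days (226 − 30 = 196 remain).
May has 31 days (196 − 31 = 165 remain).
Jun has 30 days (165 − 30 = 135 remain).
Jul has 31 days (135 − 31 = 104 remain).
Aug has 31 days (104 − 31 = 73 remain).
Sep has 30 days (73 − 30 = 43 remain).
Oct has 31 days (43 − 31 = 12 remain).
12 into Nov → Nov 12.

Nov 12, 2034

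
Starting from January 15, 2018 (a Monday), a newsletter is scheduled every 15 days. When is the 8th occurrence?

The 8th occurrence is 7 intervals after the first: 7 × 15 = 105 days after January 15, 2018.
January has 31 days — 16 days to the end of January leaves 89.
February has 28 days (61 left).
March has 31 days (30 left).
30 days into April → April 30, 2018.

April 30, 2018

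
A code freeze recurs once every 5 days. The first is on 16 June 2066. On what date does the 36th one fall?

The 36th occurrence is 35 intervals after the first: 35 × 5 = 175 days after 16 June 2066.
June has 30 days — 14 days to the end of June leaves 161.
July has 31 days (130 left).
August has 31 days (99 left).
September has 30 days (69 left).
October has 31 days (38 left).
November has 30 days (8 left).
8 days into December → 8 December 2066.

8 December 2066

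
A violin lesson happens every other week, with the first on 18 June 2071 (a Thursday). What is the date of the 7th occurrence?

10 September 2071

The 7th occurrence is 6 intervals after the first: 6 × 14 = 84 days after 18 June 2071.
June has 30 days — 12 days to the end of June leaves 72.
July has 31 days (41 left).
August has 31 days (10 left).
10 days into September → 10 September 2071.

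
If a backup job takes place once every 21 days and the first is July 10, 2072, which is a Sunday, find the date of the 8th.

December 4, 2072

The 8th occurrence is 7 intervals after the first: 7 × 21 = 147 days after July 10, 2072.
July has 31 days — 21 days to the end of July leaves 126.
August has 31 days (95 left).
September has 30 days (65 left).
October has 31 days (34 left).
November has 30 days (4 left).
4 days into December → December 4, 2072.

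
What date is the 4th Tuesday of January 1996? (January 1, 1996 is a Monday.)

1996-01-23

January 1996 begins on a Monday, so the first Tuesday is January 2 (1 day later).
The 4th Tuesday is 3 weeks later: 2 + 21 = 23.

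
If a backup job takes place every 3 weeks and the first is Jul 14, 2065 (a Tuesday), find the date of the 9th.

Dec 29, 2065

The 9th occurrence is 8 intervals after the first: 8 × 21 = 168 days after Jul 14, 2065.
Jul has 31 days — 17 days to the end of Jul leaves 151.
Aug has 31 days (120 left).
Sep has 30 days (90 left).
Oct has 31 days (59 left).
Nov has 30 days (29 left).
29 days into Dec → Dec 29, 2065.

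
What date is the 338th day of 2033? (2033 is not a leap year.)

2033-12-04

January has 31 days (338 − 31 = 307 remain).
February has 28 days (307 − 28 = 279 remain).
March has 31 days (279 − 31 = 248 remain).
April has 30 days (248 − 30 = 218 remain).
May has 31 days (218 − 31 = 187 remain).
June has 30 days (187 − 30 = 157 remain).
July has 31 days (157 − 31 = 126 remain).
August has 31 days (126 − 31 = 95 remain).
September has 30 days (95 − 30 = 65 remain).
October has 31 days (65 − 31 = 34 remain).
November has 30 days (34 − 30 = 4 remain).
4 into December → December 4.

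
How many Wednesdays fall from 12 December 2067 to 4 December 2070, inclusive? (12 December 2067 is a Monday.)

12 December 2067 is a Monday; the first Wednesday on or after it is 14 December 2067 (2 days later).
From 14 December 2067 to 4 December 2070: 17 + 366 + 365 + 338 = 1086 days (rest of 2067, 2068, 2069, to 4 December 2070 in 2070).
1086 ÷ 7 = 155 full weeks with remainder 1, so 155 more Wednesdays after the first → 156.

156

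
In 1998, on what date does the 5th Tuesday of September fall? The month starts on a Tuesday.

September 1998 begins on a Tuesday, so the first Tuesday is September 1.
The 5th Tuesday is 4 weeks later: 1 + 28 = 29.

1998-09-29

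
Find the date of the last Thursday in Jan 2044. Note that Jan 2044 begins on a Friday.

Jan 2044 begins on a Friday, so the first Thursday is Jan 7 (6 days later).
Jan 2044 has 31 days. Adding weeks: 7, 14, 21, 28 — the last one ≤ 31 is the 28th.

Jan 28, 2044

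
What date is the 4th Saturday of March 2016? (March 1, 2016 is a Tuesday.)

2016-03-26

March 2016 begins on a Tuesday, so the first Saturday is March 5 (4 days later).
The 4th Saturday is 3 weeks later: 5 + 21 = 26.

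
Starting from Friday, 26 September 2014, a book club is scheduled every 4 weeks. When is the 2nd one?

The 2nd occurrence is 1 interval after the first: 1 × 28 = 28 days after 26 September 2014.
September has 30 days — 4 days to the end of September leaves 24.
24 days into October → 24 October 2014.

24 October 2014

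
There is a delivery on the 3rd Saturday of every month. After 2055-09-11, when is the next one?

September 2055 starts on a Wednesday; its first Saturday is the 4th, so the 3rd Saturday is the 18th — 2055-09-18.
2055-09-18 is after 2055-09-11, so that is the next one.

2055-09-18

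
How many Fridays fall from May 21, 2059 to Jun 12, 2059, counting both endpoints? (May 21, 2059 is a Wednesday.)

3

May 21, 2059 is a Wednesday; the first Friday on or after it is May 23, 2059 (2 days later).
From May 23, 2059 to Jun 12, 2059: 8 + 12 = 20 days (rest of May, Jun).
20 ÷ 7 = 2 full weeks with remainder 6, so 2 more Fridays after the first → 3.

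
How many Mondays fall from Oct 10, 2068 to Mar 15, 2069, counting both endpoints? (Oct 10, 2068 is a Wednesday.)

22

Oct 10, 2068 is a Wednesday; the first Monday on or after it is Oct 15, 2068 (5 days later).
From Oct 15, 2068 to Mar 15, 2069: 16 + 30 + 31 + 31 + 28 + 15 = 151 days (rest of Oct, Nov, Dec, Jan, Feb, Mar).
151 ÷ 7 = 21 full weeks with remainder 4, so 21 more Mondays after the first → 22.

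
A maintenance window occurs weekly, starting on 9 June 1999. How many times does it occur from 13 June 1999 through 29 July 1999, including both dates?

Occurrences land 7·i days after 9 June 1999 for i = 0, 1, 2, …
13 June 1999 is 4 days after the start; 4 ÷ 7 = 0 remainder 4; since the remainder is 4, round up to i = 1. First occurrence in the window: #2 on 16 June 1999 (1×7 = 7 days in).
29 July 1999 is 50 days after the start; 50 ÷ 7 = 7 remainder 1. Last occurrence in the window: #8 on 28 July 1999.
Occurrences #2 through #8: 7 in total.

7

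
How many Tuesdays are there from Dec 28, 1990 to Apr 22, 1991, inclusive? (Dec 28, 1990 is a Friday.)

Dec 28, 1990 is a Friday; the first Tuesday on or after it is Jan 1, 1991 (4 days later).
From Jan 1, 1991 to Apr 22, 1991: 30 + 28 + 31 + 22 = 111 days (rest of Jan, Feb, Mar, Apr).
111 ÷ 7 = 15 full weeks with remainder 6, so 15 more Tuesdays after the first → 16.

16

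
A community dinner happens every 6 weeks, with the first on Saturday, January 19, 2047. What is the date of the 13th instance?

June 6, 2048

The 13th occurrence is 12 intervals after the first: 12 × 42 = 504 days after January 19, 2047.
January has 31 days — 12 days to the end of January leaves 492.
From end of January to end of 2047 is 334 days (158 left).
January has 31 days (127 left).
February has 29 days (98 left).
March has 31 days (67 left).
April has 30 days (37 left).
May has 31 days (6 left).
6 days into June → June 6, 2048.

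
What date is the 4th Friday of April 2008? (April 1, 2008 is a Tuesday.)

2008-04-25

April 2008 begins on a Tuesday, so the first Friday is April 4 (3 days later).
The 4th Friday is 3 weeks later: 4 + 21 = 25.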